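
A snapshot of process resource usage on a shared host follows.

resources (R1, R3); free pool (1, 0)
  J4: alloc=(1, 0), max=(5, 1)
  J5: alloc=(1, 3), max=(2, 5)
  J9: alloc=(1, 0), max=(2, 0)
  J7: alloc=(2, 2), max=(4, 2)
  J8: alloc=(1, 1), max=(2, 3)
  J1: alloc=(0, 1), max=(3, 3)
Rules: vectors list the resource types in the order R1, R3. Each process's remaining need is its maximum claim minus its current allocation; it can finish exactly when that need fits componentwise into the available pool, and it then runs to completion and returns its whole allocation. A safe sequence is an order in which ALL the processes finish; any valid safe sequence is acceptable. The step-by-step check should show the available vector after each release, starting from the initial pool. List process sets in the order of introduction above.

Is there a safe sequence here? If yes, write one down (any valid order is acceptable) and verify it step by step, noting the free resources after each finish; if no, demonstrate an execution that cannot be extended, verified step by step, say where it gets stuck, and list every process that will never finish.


The state is SAFE; one workable sequence: J9, J7, J8, J1, J5, J4.
Key observation: the order's first zero-slack moment is J9 ((1, 0) needed, (1, 0) free — a requested resource with nothing to spare).
Verifying each step:
  pool = (1, 0)
  run J9 (needs (1, 0), free (1, 0)); after release of (1, 0) the pool is (2, 0)
  run J7 (needs (2, 0), free (2, 0)); after release of (2, 2) the pool is (4, 2)
  run J8 (needs (1, 2), free (4, 2)); after release of (1, 1) the pool is (5, 3)
  run J1 (needs (3, 2), free (5, 3)); after release of (0, 1) the pool is (5, 4)
  run J5 (needs (1, 2), free (5, 4)); after release of (1, 3) the pool is (6, 7)
  run J4 (needs (4, 1), free (6, 7)); after release of (1, 0) the pool is (7, 7)


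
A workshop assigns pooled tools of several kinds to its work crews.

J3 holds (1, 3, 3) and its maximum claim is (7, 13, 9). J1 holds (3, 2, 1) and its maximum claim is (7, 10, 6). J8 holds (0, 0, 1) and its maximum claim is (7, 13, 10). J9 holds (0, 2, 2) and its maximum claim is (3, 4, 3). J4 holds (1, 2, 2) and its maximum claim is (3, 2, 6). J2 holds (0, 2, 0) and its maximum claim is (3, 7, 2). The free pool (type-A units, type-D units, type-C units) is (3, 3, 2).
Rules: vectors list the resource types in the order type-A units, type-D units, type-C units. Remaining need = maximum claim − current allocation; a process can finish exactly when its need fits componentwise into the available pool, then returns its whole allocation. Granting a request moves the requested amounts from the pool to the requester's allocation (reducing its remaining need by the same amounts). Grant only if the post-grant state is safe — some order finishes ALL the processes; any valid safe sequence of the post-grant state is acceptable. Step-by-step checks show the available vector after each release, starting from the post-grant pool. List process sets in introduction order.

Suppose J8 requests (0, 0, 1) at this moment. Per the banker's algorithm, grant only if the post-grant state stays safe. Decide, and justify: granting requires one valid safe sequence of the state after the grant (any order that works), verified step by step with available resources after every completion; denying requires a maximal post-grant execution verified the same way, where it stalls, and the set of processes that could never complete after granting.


DENY. Granting would leave the state unsafe.
Key observation: the wall is type-C units: completing J9, J2 brings the pool only to (3, 7, 3), and all the rest need more.
Pretend the grant happened; the run J9, J2 goes as far as possible. Check, step by step:
  pool = (3, 3, 1)
  run J9 (needs (3, 2, 1), free (3, 3, 1)); after release of (0, 2, 2) the pool is (3, 5, 3)
  run J2 (needs (3, 5, 2), free (3, 5, 3)); after release of (0, 2, 0) the pool is (3, 7, 3)
  J3 cannot run: need (6, 10, 6) vs free (3, 7, 3) (insufficient type-A units, type-D units and type-C units)
  J1 cannot run: need (4, 8, 5) vs free (3, 7, 3) (insufficient type-A units, type-D units and type-C units)
  J8 cannot run: need (7, 13, 8) vs free (3, 7, 3) (insufficient type-A units, type-D units and type-C units)
  J4 cannot run: need (2, 0, 4) vs free (3, 7, 3) (insufficient type-C units)
Processes that could never finish after the grant: J3, J1, J8 and J4.


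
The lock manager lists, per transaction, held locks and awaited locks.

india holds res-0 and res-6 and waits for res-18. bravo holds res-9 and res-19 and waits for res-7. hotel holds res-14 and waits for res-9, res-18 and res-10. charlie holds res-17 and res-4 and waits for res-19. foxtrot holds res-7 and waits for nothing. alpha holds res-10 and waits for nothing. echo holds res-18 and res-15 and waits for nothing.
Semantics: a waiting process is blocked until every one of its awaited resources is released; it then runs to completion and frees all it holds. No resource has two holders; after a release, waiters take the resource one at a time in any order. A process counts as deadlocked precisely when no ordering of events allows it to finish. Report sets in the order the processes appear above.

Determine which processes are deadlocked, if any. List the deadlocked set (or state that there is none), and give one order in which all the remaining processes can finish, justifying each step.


Nothing here is deadlocked.
Key observation: the wait graph is acyclic; completion cascades from the unblocked processes through everyone else.
The rest can finish in the order foxtrot, echo, bravo, charlie, india, alpha, hotel.
Walking it through:
  foxtrot: no waits; runs immediately, freeing res-7
  echo: no waits; runs immediately, freeing res-18 and res-15
  bravo: everything it awaited (res-7) is free; runs, freeing res-9 and res-19
  charlie: everything it awaited (res-19) is free; runs, freeing res-17 and res-4
  india: everything it awaited (res-18) is free; runs, freeing res-0 and res-6
  alpha: no waits; runs immediately, freeing res-10
  hotel: everything it awaited (res-9, res-18 and res-10) is free; runs, freeing res-14


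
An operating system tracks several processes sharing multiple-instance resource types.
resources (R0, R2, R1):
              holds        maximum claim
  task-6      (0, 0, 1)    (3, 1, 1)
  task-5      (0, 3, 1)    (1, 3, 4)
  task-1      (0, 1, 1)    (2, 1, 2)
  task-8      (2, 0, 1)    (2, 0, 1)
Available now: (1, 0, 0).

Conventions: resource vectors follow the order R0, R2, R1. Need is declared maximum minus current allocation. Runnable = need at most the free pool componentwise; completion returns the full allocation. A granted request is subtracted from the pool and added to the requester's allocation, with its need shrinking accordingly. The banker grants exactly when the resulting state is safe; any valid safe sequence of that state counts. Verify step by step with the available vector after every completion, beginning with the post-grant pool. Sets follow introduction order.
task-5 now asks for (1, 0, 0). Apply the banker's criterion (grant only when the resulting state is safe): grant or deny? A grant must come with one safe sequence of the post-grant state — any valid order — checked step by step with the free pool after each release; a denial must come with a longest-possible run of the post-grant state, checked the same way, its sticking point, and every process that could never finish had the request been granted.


DENY — the pretend-granted state is unsafe.
Key observation: after task-8, task-1 the pool peaks at (2, 1, 2), and each blocked process is short somewhere: task-6 on R0; task-5 on R1.
Pretend the grant happened; the run task-8, task-1 goes as far as possible. Step-by-step check:
  pool = (0, 0, 0)
  task-8: need (0, 0, 0) fits (0, 0, 0); releases (2, 0, 1), pool now (2, 0, 1)
  task-1: need (2, 0, 1) fits (2, 0, 1); releases (0, 1, 1), pool now (2, 1, 2)
  task-6 still needs (3, 1, 0) but only (2, 1, 2) is free — short on R0
  task-5 still needs (0, 0, 3) but only (2, 1, 2) is free — short on R1
Processes that could never finish after the grant: task-6 and task-5.


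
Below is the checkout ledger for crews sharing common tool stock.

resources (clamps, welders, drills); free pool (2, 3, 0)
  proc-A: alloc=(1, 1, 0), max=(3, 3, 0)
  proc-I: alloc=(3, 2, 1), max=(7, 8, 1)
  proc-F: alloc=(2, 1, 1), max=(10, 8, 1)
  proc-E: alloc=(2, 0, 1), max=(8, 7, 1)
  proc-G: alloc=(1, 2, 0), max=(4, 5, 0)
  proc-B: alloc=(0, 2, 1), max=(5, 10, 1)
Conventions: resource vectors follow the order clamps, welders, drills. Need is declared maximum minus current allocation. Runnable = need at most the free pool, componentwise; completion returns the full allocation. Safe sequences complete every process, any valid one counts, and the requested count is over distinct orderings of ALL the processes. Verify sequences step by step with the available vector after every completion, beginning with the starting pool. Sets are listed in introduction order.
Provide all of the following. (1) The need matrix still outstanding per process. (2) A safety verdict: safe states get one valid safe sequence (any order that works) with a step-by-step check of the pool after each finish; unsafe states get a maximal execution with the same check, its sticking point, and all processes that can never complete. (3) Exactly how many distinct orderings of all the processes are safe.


(1) Outstanding need per process (order clamps, welders, drills):
  proc-A: (2, 2, 0)
  proc-I: (4, 6, 0)
  proc-F: (8, 7, 0)
  proc-E: (6, 7, 0)
  proc-G: (3, 3, 0)
  proc-B: (5, 8, 0)
(2) SAFE, for example via the order proc-A, proc-G, proc-I, proc-B, proc-E, proc-F.
Key observation: the order's first zero-slack moment is proc-A ((2, 2, 0) needed, (2, 3, 0) free — a requested resource with nothing to spare).
Verifying each step:
  pool = (2, 3, 0)
  proc-A needs (2, 2, 0) <= (2, 3, 0) -> finishes; pool += (1, 1, 0) = (3, 4, 0)
  proc-G needs (3, 3, 0) <= (3, 4, 0) -> finishes; pool += (1, 2, 0) = (4, 6, 0)
  proc-I needs (4, 6, 0) <= (4, 6, 0) -> finishes; pool += (3, 2, 1) = (7, 8, 1)
  proc-B needs (5, 8, 0) <= (7, 8, 1) -> finishes; pool += (0, 2, 1) = (7, 10, 2)
  proc-E needs (6, 7, 0) <= (7, 10, 2) -> finishes; pool += (2, 0, 1) = (9, 10, 3)
  proc-F needs (8, 7, 0) <= (9, 10, 3) -> finishes; pool += (2, 1, 1) = (11, 11, 4)
(3) Exactly 3 of the possible complete orderings are safe sequences.


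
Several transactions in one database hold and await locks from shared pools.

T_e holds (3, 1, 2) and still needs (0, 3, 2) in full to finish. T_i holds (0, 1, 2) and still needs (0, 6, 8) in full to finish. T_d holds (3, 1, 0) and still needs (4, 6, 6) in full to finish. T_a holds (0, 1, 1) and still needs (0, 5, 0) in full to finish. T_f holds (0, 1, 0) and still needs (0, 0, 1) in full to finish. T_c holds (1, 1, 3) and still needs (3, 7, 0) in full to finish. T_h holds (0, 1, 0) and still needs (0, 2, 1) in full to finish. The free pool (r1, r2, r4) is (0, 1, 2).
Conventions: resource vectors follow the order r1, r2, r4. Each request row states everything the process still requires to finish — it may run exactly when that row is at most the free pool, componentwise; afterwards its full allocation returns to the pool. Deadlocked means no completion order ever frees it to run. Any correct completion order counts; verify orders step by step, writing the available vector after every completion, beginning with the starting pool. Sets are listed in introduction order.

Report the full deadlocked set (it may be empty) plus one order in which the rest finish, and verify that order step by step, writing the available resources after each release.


The deadlocked set is T_i, T_d, T_a and T_c.
Key observation: once T_f, T_h, T_e finish, the pool peaks at (3, 4, 4) — and every remaining process still needs more r2 than that.
One completion order for the rest: T_f, T_h, T_e. Verifying each step:
  pool = (0, 1, 2)
  run T_f (needs (0, 0, 1), free (0, 1, 2)); after release of (0, 1, 0) the pool is (0, 2, 2)
  run T_h (needs (0, 2, 1), free (0, 2, 2)); after release of (0, 1, 0) the pool is (0, 3, 2)
  run T_e (needs (0, 3, 2), free (0, 3, 2)); after release of (3, 1, 2) the pool is (3, 4, 4)
None of the blocked processes ever fits:
  blocked: T_i wants (0, 6, 8), pool (3, 4, 4) — not enough r2 and r4
  blocked: T_d wants (4, 6, 6), pool (3, 4, 4) — not enough r1, r2 and r4
  blocked: T_a wants (0, 5, 0), pool (3, 4, 4) — not enough r2
  blocked: T_c wants (3, 7, 0), pool (3, 4, 4) — not enough r2


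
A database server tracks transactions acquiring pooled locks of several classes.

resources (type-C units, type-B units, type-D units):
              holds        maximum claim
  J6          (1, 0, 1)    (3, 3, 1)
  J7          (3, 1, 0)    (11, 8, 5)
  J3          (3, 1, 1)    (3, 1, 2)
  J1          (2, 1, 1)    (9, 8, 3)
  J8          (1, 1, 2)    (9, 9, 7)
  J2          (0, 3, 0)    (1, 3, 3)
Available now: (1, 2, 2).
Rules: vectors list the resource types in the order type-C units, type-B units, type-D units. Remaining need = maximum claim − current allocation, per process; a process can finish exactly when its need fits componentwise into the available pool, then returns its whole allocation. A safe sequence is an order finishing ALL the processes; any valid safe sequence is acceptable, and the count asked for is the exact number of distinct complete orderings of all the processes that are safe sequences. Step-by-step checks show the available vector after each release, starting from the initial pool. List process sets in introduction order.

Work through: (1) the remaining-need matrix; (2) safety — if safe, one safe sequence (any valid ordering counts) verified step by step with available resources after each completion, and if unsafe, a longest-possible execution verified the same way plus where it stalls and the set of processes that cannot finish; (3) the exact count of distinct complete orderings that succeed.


(1) Outstanding need per process (order type-C units, type-B units, type-D units):
  J6: (2, 3, 0)
  J7: (8, 7, 5)
  J3: (0, 0, 1)
  J1: (7, 7, 2)
  J8: (8, 8, 5)
  J2: (1, 0, 3)
(2) UNSAFE — no complete ordering exists.
Key observation: the pool after J3, J6, J2 is (5, 6, 4); every surviving request exceeds it in type-C units, so progress ends there.
A maximal execution: J3, J6, J2 — then nothing else fits. Walking it through:
  pool = (1, 2, 2)
  J3 needs (0, 0, 1) <= (1, 2, 2) -> finishes; pool += (3, 1, 1) = (4, 3, 3)
  J6 needs (2, 3, 0) <= (4, 3, 3) -> finishes; pool += (1, 0, 1) = (5, 3, 4)
  J2 needs (1, 0, 3) <= (5, 3, 4) -> finishes; pool += (0, 3, 0) = (5, 6, 4)
  J7 still needs (8, 7, 5) but only (5, 6, 4) is free — short on type-C units, type-B units and type-D units
  J1 still needs (7, 7, 2) but only (5, 6, 4) is free — short on type-C units and type-B units
  J8 still needs (8, 8, 5) but only (5, 6, 4) is free — short on type-C units, type-B units and type-D units
Never able to finish: J7, J1 and J8.
(3) The exact count: 0 of the possible complete orderings are safe sequences.


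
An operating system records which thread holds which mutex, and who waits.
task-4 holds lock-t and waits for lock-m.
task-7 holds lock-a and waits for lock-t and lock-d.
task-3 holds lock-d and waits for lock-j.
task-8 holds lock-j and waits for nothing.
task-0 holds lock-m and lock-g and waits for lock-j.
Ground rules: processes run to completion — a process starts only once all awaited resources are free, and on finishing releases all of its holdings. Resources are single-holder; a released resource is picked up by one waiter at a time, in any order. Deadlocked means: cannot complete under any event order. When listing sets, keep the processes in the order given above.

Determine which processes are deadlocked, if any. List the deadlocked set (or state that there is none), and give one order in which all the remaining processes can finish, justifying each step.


No process is deadlocked.
Key observation: the waits form no ring: some process can always run, and its releases unblock the others one by one.
A valid finishing order for the others: task-8, task-0, task-3, task-4, task-7.
Check, step by step:
  run task-8 (it waits on nothing); releases lock-j
  task-0 waits on lock-j — all released -> runs and releases lock-m and lock-g
  task-3 waits on lock-j — all released -> runs and releases lock-d
  task-4 waits on lock-m — all released -> runs and releases lock-t
  task-7 waits on lock-t and lock-d — all released -> runs and releases lock-a


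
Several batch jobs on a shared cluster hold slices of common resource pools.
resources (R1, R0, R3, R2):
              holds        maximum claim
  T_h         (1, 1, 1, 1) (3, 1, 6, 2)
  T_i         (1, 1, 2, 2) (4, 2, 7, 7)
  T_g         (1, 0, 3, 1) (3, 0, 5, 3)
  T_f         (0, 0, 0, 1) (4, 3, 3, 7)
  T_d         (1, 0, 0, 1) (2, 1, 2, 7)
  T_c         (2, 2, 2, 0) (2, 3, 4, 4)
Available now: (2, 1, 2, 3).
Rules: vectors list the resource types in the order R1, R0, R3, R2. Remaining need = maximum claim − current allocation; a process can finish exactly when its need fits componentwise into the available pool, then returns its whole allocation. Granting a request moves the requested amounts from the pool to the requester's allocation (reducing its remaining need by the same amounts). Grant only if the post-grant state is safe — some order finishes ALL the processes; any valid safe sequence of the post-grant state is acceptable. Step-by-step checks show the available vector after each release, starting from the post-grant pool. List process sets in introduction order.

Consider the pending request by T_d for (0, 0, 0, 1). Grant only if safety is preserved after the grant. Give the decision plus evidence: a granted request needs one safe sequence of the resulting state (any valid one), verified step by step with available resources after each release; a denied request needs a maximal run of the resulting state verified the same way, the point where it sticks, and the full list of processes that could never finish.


DENY — the pretend-granted state is unsafe.
Key observation: after T_g, T_h, T_c complete, (6, 4, 8, 4) is the best the pool ever gets, yet each leftover process wants more R2.
Pretend the grant happened; the run T_g, T_h, T_c goes as far as possible. Step-by-step check:
  pool = (2, 1, 2, 2)
  T_g: need (2, 0, 2, 2) fits (2, 1, 2, 2); releases (1, 0, 3, 1), pool now (3, 1, 5, 3)
  T_h: need (2, 0, 5, 1) fits (3, 1, 5, 3); releases (1, 1, 1, 1), pool now (4, 2, 6, 4)
  T_c: need (0, 1, 2, 4) fits (4, 2, 6, 4); releases (2, 2, 2, 0), pool now (6, 4, 8, 4)
  T_i still needs (3, 1, 5, 5) but only (6, 4, 8, 4) is free — short on R2
  T_f still needs (4, 3, 3, 6) but only (6, 4, 8, 4) is free — short on R2
  T_d still needs (1, 1, 2, 5) but only (6, 4, 8, 4) is free — short on R2
Processes that could never finish after the grant: T_i, T_f and T_d.


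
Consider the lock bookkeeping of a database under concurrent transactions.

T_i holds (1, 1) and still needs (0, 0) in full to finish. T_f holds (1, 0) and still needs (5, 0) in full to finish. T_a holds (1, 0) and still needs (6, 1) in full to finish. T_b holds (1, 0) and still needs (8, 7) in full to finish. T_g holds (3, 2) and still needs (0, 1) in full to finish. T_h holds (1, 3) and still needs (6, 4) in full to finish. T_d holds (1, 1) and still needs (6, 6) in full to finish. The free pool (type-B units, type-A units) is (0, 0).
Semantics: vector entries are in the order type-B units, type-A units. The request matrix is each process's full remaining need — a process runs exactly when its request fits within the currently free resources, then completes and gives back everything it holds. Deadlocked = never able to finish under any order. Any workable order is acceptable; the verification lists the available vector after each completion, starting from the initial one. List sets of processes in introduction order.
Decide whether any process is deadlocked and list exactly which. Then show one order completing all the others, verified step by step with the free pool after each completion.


Deadlocked: T_f, T_a, T_b, T_h and T_d.
Key observation: once T_i, T_g finish, the pool peaks at (4, 3) — and every remaining process still needs more type-B units than that.
The rest can finish in the order T_i, T_g. Walking it through:
  pool = (0, 0)
  T_i needs (0, 0) <= (0, 0) -> finishes; pool += (1, 1) = (1, 1)
  T_g needs (0, 1) <= (1, 1) -> finishes; pool += (3, 2) = (4, 3)
The blocked processes can never fit:
  T_f still needs (5, 0) but only (4, 3) is free — short on type-B units
  T_a still needs (6, 1) but only (4, 3) is free — short on type-B units
  T_b still needs (8, 7) but only (4, 3) is free — short on type-B units and type-A units
  T_h still needs (6, 4) but only (4, 3) is free — short on type-B units and type-A units
  T_d still needs (6, 6) but only (4, 3) is free — short on type-B units and type-A units


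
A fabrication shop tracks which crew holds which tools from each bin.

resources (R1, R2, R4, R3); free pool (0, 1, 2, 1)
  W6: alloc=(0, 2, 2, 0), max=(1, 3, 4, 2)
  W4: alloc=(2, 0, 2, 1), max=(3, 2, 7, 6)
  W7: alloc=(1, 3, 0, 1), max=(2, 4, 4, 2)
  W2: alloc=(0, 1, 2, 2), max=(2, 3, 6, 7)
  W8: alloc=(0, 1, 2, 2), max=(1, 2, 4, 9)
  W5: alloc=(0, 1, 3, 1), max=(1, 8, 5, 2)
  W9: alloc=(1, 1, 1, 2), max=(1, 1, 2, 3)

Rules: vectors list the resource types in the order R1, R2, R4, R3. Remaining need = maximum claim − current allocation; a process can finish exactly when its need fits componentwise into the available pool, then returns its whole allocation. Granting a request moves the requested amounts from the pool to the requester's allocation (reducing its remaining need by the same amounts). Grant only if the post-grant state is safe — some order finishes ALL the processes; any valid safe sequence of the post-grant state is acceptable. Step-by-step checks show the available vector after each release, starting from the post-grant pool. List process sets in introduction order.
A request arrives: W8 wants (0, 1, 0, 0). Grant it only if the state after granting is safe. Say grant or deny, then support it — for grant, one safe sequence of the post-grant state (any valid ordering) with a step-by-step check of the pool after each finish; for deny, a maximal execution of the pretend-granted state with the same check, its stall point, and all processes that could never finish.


DENY. Granting would leave the state unsafe.
Key observation: after W9, W6, W7 the pool peaks at (2, 6, 5, 4), and each blocked process is short somewhere: W4 on R3; W2 on R3; W8 on R3; W5 on R2.
Pretend the grant happened; the run W9, W6, W7 goes as far as possible. Step-by-step check:
  pool = (0, 0, 2, 1)
  run W9 (needs (0, 0, 1, 1), free (0, 0, 2, 1)); after release of (1, 1, 1, 2) the pool is (1, 1, 3, 3)
  run W6 (needs (1, 1, 2, 2), free (1, 1, 3, 3)); after release of (0, 2, 2, 0) the pool is (1, 3, 5, 3)
  run W7 (needs (1, 1, 4, 1), free (1, 3, 5, 3)); after release of (1, 3, 0, 1) the pool is (2, 6, 5, 4)
  blocked: W4 wants (1, 2, 5, 5), pool (2, 6, 5, 4) — not enough R3
  blocked: W2 wants (2, 2, 4, 5), pool (2, 6, 5, 4) — not enough R3
  blocked: W8 wants (1, 0, 2, 7), pool (2, 6, 5, 4) — not enough R3
  blocked: W5 wants (1, 7, 2, 1), pool (2, 6, 5, 4) — not enough R2
Post-grant, the permanently blocked set is W4, W2, W8 and W5.


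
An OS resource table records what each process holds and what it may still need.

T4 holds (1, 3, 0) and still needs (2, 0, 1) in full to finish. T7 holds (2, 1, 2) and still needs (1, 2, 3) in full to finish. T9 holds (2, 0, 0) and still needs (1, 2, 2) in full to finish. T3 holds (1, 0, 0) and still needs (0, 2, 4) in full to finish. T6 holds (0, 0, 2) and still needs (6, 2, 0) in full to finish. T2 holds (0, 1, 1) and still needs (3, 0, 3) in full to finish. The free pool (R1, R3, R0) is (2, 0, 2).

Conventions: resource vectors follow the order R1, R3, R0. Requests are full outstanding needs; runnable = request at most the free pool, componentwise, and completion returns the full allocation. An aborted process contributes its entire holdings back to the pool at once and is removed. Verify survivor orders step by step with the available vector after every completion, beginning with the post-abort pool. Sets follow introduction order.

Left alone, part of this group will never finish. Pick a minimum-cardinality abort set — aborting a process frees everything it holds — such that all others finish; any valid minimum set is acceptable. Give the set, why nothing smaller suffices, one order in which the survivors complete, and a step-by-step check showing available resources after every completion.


Abort T7.
Key observation: T3 could never have finished before the abort; with (2, 1, 2) returned by T7, it fits at step 2.
Minimality: the empty abort set fails — the state is deadlocked as it stands.
The survivors complete as T4, T3, T2, T6, T9. Walking it through (starting from the post-abort pool):
  pool = (4, 1, 4)
  T4 needs (2, 0, 1) <= (4, 1, 4) -> finishes; pool += (1, 3, 0) = (5, 4, 4)
  T3 needs (0, 2, 4) <= (5, 4, 4) -> finishes; pool += (1, 0, 0) = (6, 4, 4)
  T2 needs (3, 0, 3) <= (6, 4, 4) -> finishes; pool += (0, 1, 1) = (6, 5, 5)
  T6 needs (6, 2, 0) <= (6, 5, 5) -> finishes; pool += (0, 0, 2) = (6, 5, 7)
  T9 needs (1, 2, 2) <= (6, 5, 7) -> finishes; pool += (2, 0, 0) = (8, 5, 7)


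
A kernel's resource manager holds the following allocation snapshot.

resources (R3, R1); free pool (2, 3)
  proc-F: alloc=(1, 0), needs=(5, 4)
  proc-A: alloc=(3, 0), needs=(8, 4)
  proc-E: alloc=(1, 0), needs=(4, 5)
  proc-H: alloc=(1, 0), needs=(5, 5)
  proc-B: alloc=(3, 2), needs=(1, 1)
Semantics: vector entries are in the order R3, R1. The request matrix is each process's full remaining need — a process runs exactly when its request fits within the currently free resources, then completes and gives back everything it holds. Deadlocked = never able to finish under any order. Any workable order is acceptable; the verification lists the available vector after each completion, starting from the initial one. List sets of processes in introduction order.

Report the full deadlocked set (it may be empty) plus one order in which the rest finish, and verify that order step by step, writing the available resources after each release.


The deadlocked set is empty.
Key observation: beginning at proc-B, releases accumulate fast enough that every process eventually fits.
A valid finishing order for the others: proc-B, proc-F, proc-E, proc-H, proc-A. Check, step by step:
  pool = (2, 3)
  proc-B: need (1, 1) fits (2, 3); releases (3, 2), pool now (5, 5)
  proc-F: need (5, 4) fits (5, 5); releases (1, 0), pool now (6, 5)
  proc-E: need (4, 5) fits (6, 5); releases (1, 0), pool now (7, 5)
  proc-H: need (5, 5) fits (7, 5); releases (1, 0), pool now (8, 5)
  proc-A: need (8, 4) fits (8, 5); releases (3, 0), pool now (11, 5)


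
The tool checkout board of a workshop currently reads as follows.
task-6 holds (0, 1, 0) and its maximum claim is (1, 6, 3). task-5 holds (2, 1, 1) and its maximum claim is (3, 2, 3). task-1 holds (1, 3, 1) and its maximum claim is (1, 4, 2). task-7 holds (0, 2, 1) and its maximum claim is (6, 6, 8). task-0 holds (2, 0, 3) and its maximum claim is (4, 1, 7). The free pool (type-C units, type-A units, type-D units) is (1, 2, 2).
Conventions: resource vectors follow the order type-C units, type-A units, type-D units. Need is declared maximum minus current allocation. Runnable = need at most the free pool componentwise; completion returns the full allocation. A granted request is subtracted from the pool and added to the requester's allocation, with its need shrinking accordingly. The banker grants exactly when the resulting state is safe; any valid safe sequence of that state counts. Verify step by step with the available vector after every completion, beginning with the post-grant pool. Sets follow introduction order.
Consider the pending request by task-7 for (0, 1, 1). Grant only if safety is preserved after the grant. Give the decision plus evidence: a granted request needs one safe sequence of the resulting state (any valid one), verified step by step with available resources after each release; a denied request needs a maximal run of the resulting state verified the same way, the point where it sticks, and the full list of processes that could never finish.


DENY — the pretend-granted state is unsafe.
Key observation: the pool after task-1, task-5, task-6 is (4, 6, 3); every surviving request exceeds it in type-D units, so progress ends there.
Pretend the grant happened; the run task-1, task-5, task-6 goes as far as possible. Step-by-step check:
  pool = (1, 1, 1)
  task-1 needs (0, 1, 1) <= (1, 1, 1) -> finishes; pool += (1, 3, 1) = (2, 4, 2)
  task-5 needs (1, 1, 2) <= (2, 4, 2) -> finishes; pool += (2, 1, 1) = (4, 5, 3)
  task-6 needs (1, 5, 3) <= (4, 5, 3) -> finishes; pool += (0, 1, 0) = (4, 6, 3)
  task-7 cannot run: need (6, 3, 6) vs free (4, 6, 3) (insufficient type-C units and type-D units)
  task-0 cannot run: need (2, 1, 4) vs free (4, 6, 3) (insufficient type-D units)
Had the request been granted, task-7 and task-0 could never finish.


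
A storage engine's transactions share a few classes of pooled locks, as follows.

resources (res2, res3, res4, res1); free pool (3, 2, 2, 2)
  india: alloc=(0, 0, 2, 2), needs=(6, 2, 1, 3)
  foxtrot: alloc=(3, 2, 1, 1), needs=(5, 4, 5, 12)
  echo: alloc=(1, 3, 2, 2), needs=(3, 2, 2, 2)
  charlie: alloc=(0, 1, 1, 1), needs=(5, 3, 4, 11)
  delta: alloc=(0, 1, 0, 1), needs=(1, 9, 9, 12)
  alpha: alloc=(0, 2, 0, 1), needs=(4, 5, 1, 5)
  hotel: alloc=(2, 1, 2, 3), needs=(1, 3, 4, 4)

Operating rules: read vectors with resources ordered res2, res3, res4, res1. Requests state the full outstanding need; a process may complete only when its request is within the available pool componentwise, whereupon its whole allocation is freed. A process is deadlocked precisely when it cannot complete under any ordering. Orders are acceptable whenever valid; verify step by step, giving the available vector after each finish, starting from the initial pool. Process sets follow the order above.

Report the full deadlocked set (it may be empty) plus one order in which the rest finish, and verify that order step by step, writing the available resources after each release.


The deadlocked set is foxtrot, charlie and delta.
Key observation: echo, hotel, alpha, india can finish, but then (6, 8, 8, 10) is all there is, and the blocked group's res1 demands exceed it.
The rest can finish in the order echo, hotel, alpha, india. Walking it through:
  pool = (3, 2, 2, 2)
  run echo (needs (3, 2, 2, 2), free (3, 2, 2, 2)); after release of (1, 3, 2, 2) the pool is (4, 5, 4, 4)
  run hotel (needs (1, 3, 4, 4), free (4, 5, 4, 4)); after release of (2, 1, 2, 3) the pool is (6, 6, 6, 7)
  run alpha (needs (4, 5, 1, 5), free (6, 6, 6, 7)); after release of (0, 2, 0, 1) the pool is (6, 8, 6, 8)
  run india (needs (6, 2, 1, 3), free (6, 8, 6, 8)); after release of (0, 0, 2, 2) the pool is (6, 8, 8, 10)
The blocked processes can never fit:
  foxtrot still needs (5, 4, 5, 12) but only (6, 8, 8, 10) is free — short on res1
  charlie still needs (5, 3, 4, 11) but only (6, 8, 8, 10) is free — short on res1
  delta still needs (1, 9, 9, 12) but only (6, 8, 8, 10) is free — short on res3, res4 and res1


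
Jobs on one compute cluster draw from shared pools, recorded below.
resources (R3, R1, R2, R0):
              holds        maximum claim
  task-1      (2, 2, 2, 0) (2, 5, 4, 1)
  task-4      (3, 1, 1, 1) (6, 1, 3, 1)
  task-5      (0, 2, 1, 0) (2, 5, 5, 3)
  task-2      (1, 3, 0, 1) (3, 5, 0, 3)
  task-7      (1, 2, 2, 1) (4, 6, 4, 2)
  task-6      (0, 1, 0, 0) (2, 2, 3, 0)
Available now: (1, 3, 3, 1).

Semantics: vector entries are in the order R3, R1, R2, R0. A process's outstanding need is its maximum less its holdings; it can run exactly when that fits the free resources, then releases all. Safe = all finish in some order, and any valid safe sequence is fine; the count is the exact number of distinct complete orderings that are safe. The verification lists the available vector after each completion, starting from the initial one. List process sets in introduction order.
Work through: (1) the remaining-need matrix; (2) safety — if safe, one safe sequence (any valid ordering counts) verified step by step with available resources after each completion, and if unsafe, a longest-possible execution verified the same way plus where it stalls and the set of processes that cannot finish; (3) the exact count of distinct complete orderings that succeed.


(1) Need matrix, components ordered R3, R1, R2, R0:
  task-1: (0, 3, 2, 1)
  task-4: (3, 0, 2, 0)
  task-5: (2, 3, 4, 3)
  task-2: (2, 2, 0, 2)
  task-7: (3, 4, 2, 1)
  task-6: (2, 1, 3, 0)
(2) SAFE — a valid safe sequence is task-1, task-4, task-6, task-2, task-7, task-5.
Key observation: task-1 is the earliest step where a requested resource binds exactly: need (0, 3, 2, 1), pool (1, 3, 3, 1) at its turn.
Step-by-step check:
  pool = (1, 3, 3, 1)
  run task-1 (needs (0, 3, 2, 1), free (1, 3, 3, 1)); after release of (2, 2, 2, 0) the pool is (3, 5, 5, 1)
  run task-4 (needs (3, 0, 2, 0), free (3, 5, 5, 1)); after release of (3, 1, 1, 1) the pool is (6, 6, 6, 2)
  run task-6 (needs (2, 1, 3, 0), free (6, 6, 6, 2)); after release of (0, 1, 0, 0) the pool is (6, 7, 6, 2)
  run task-2 (needs (2, 2, 0, 2), free (6, 7, 6, 2)); after release of (1, 3, 0, 1) the pool is (7, 10, 6, 3)
  run task-7 (needs (3, 4, 2, 1), free (7, 10, 6, 3)); after release of (1, 2, 2, 1) the pool is (8, 12, 8, 4)
  run task-5 (needs (2, 3, 4, 3), free (8, 12, 8, 4)); after release of (0, 2, 1, 0) the pool is (8, 14, 9, 4)
(3) The exact count: 40 of the possible complete orderings are safe sequences.


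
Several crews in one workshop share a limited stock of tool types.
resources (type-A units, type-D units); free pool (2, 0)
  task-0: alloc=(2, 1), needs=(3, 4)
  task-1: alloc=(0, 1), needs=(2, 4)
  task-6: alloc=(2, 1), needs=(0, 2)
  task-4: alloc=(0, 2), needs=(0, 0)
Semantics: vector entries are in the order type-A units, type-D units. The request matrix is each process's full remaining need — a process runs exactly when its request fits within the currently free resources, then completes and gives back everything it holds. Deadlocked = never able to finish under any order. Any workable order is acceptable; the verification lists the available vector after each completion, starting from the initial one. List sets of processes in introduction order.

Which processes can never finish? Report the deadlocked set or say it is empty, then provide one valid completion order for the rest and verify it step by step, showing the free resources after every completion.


Deadlocked: task-0 and task-1.
Key observation: after task-4, task-6 complete, (4, 3) is the best the pool ever gets, yet each leftover process wants more type-D units.
A valid finishing order for the others: task-4, task-6. Walking it through:
  pool = (2, 0)
  task-4 needs (0, 0) <= (2, 0) -> finishes; pool += (0, 2) = (2, 2)
  task-6 needs (0, 2) <= (2, 2) -> finishes; pool += (2, 1) = (4, 3)
None of the blocked processes ever fits:
  task-0 still needs (3, 4) but only (4, 3) is free — short on type-D units
  task-1 still needs (2, 4) but only (4, 3) is free — short on type-D units


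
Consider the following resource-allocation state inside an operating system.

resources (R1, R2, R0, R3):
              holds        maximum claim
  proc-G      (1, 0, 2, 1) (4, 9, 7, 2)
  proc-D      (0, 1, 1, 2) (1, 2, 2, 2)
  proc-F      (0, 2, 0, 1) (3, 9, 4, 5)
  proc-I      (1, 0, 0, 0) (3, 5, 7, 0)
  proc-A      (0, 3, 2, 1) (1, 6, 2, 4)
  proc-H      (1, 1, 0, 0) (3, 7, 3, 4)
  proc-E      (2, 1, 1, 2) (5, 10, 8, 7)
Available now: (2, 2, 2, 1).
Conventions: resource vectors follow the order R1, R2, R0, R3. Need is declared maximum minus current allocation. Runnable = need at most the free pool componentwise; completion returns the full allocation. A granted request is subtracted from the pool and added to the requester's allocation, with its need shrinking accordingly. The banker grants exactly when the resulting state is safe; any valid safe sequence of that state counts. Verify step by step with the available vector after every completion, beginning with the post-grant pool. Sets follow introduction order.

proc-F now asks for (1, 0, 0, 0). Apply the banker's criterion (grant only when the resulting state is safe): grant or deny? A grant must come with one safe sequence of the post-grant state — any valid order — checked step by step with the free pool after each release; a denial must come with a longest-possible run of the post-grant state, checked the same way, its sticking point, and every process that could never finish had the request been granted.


DENY: after the grant no complete ordering would exist.
Key observation: after proc-D, proc-A complete, (1, 6, 5, 4) is the best the pool ever gets, yet each leftover process wants more R1.
After a pretend grant, a maximal execution: proc-D, proc-A — then nothing else fits. Step-by-step check:
  pool = (1, 2, 2, 1)
  run proc-D (needs (1, 1, 1, 0), free (1, 2, 2, 1)); after release of (0, 1, 1, 2) the pool is (1, 3, 3, 3)
  run proc-A (needs (1, 3, 0, 3), free (1, 3, 3, 3)); after release of (0, 3, 2, 1) the pool is (1, 6, 5, 4)
  proc-G still needs (3, 9, 5, 1) but only (1, 6, 5, 4) is free — short on R1 and R2
  proc-F still needs (2, 7, 4, 4) but only (1, 6, 5, 4) is free — short on R1 and R2
  proc-I still needs (2, 5, 7, 0) but only (1, 6, 5, 4) is free — short on R1 and R0
  proc-H still needs (2, 6, 3, 4) but only (1, 6, 5, 4) is free — short on R1
  proc-E still needs (3, 9, 7, 5) but only (1, 6, 5, 4) is free — short on R1, R2, R0 and R3
Post-grant, the permanently blocked set is proc-G, proc-F, proc-I, proc-H and proc-E.


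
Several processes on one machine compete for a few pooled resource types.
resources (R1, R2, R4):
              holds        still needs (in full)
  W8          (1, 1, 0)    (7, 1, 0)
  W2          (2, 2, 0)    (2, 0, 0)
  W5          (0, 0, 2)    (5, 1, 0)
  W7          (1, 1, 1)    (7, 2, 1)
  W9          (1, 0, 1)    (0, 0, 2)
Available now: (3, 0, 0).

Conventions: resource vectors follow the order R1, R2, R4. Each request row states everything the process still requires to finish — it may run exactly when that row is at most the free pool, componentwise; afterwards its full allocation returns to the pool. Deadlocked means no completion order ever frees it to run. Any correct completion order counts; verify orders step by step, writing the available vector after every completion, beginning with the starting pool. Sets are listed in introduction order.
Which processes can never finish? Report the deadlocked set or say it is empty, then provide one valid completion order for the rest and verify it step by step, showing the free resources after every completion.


The deadlocked set is W8 and W7.
Key observation: no order helps: past W2, W5, W9, the free pool tops out at (6, 2, 3), below what each blocked process needs in R1.
One completion order for the rest: W2, W5, W9. Step-by-step check:
  pool = (3, 0, 0)
  run W2 (needs (2, 0, 0), free (3, 0, 0)); after release of (2, 2, 0) the pool is (5, 2, 0)
  run W5 (needs (5, 1, 0), free (5, 2, 0)); after release of (0, 0, 2) the pool is (5, 2, 2)
  run W9 (needs (0, 0, 2), free (5, 2, 2)); after release of (1, 0, 1) the pool is (6, 2, 3)
The stuck group stays short no matter what:
  blocked: W8 wants (7, 1, 0), pool (6, 2, 3) — not enough R1
  blocked: W7 wants (7, 2, 1), pool (6, 2, 3) — not enough R1


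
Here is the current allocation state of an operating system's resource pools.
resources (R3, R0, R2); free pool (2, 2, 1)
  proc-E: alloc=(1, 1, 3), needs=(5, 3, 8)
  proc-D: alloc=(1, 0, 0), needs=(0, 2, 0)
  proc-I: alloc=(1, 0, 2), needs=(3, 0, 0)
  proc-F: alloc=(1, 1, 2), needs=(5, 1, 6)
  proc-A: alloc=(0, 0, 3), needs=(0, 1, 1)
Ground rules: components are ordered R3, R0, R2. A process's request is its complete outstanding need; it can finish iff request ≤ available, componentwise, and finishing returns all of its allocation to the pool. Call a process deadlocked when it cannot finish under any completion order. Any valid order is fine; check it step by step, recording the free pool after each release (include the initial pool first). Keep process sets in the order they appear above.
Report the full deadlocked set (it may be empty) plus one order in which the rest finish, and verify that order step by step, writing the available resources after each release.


Deadlocked set: proc-E and proc-F.
Key observation: after proc-D, proc-A, proc-I complete, (4, 2, 6) is the best the pool ever gets, yet each leftover process wants more R3.
A valid finishing order for the others: proc-D, proc-A, proc-I. Verifying each step:
  pool = (2, 2, 1)
  proc-D: need (0, 2, 0) fits (2, 2, 1); releases (1, 0, 0), pool now (3, 2, 1)
  proc-A: need (0, 1, 1) fits (3, 2, 1); releases (0, 0, 3), pool now (3, 2, 4)
  proc-I: need (3, 0, 0) fits (3, 2, 4); releases (1, 0, 2), pool now (4, 2, 6)
The blocked processes can never fit:
  proc-E still needs (5, 3, 8) but only (4, 2, 6) is free — short on R3, R0 and R2
  proc-F still needs (5, 1, 6) but only (4, 2, 6) is free — short on R3
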